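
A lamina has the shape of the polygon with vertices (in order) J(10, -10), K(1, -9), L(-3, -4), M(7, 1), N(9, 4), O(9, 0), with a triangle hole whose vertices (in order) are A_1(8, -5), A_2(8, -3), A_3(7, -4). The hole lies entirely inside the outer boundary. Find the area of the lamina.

Outer boundary:
Σ = (-80) + (-31) + (25) + (19) + (-36) + (-90) = -193
Area = |Σ|/2 = 96.5.
Hole:
Cross-terms: 16, -11, -3  ⇒  Σ = 2
Area = |Σ|/2 = 1.
Net area = 96.5 − 1 = 95.5.

95.5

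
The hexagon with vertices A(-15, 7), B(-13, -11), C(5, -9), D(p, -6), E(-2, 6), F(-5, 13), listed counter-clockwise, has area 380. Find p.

The doubled signed area Σ (x_i y_{i+1} − x_{i+1} y_i) is linear in p.
With p=0 it equals 550; the coefficient of p is 15 (from the two edges through D).
So 15·p + 550 = 2·380 = 760 ⇒ p = 14.

14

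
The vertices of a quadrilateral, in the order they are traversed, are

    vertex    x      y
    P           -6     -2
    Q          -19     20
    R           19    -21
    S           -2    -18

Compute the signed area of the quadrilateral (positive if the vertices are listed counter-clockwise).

Apply the surveyor's formula: 2A = Σ (x_i·y_{i+1} − x_{i+1}·y_i), indices taken mod 4.
Cross-terms: -158, 19, -384, -104  ⇒  Σ = -627
Signed area = Σ/2 = -313.5 (negative ⇒ clockwise traversal).

-313.5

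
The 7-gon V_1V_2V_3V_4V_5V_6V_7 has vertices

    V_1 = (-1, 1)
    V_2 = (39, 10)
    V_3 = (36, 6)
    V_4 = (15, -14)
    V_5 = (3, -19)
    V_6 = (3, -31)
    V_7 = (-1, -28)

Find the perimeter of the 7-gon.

|V_1V_2| = √((40)² + (9)²) = √1681 = 41
|V_2V_3| = √((-3)² + (-4)²) = √25 = 5
|V_3V_4| = √((-21)² + (-20)²) = √841 = 29
|V_4V_5| = √((-12)² + (-5)²) = √169 = 13
|V_5V_6| = √((0)² + (-12)²) = √144 = 12
|V_6V_7| = √((-4)² + (3)²) = √25 = 5
|V_7V_1| = √((0)² + (29)²) = √841 = 29
Perimeter = 41 + 5 + 29 + 13 + 12 + 5 + 29 = 134.

134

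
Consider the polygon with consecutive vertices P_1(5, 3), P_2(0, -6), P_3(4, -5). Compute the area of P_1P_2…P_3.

Apply the shoelace formula: 2A = Σ (x_i·y_{i+1} − x_{i+1}·y_i), indices taken mod 3.
P_1→P_2: (5)(-6) − (0)(3) = -30
P_2→P_3: (0)(-5) − (4)(-6) = 24
P_3→P_1: (4)(3) − (5)(-5) = 37
Σ = 31
Area = |Σ|/2 = 15.5.

15.5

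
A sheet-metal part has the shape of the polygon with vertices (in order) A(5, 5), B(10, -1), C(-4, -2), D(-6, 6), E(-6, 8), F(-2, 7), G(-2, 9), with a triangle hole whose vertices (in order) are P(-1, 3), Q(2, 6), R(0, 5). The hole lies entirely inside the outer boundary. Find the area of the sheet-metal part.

Outer boundary:
Apply the shoelace (surveyor's) formula: 2A = Σ (x_i·y_{i+1} − x_{i+1}·y_i), indices taken mod 7.
A→B: (5)(-1) − (10)(5) = -55
B→C: (10)(-2) − (-4)(-1) = -24
C→D: (-4)(6) − (-6)(-2) = -36
D→E: (-6)(8) − (-6)(6) = -12
E→F: (-6)(7) − (-2)(8) = -26
F→G: (-2)(9) − (-2)(7) = -4
G→A: (-2)(5) − (5)(9) = -55
Σ = -212
Area = |Σ|/2 = 106.
Hole:
Apply Gauss's area formula: 2A = Σ (x_i·y_{i+1} − x_{i+1}·y_i), indices taken mod 3.
Σ = (-12) + (10) + (5) = 3
Area = |Σ|/2 = 1.5.
Net area = 106 − 1.5 = 104.5.

104.5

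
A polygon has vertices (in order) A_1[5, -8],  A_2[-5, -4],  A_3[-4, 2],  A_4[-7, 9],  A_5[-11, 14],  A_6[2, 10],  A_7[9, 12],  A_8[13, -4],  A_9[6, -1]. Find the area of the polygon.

267.5

Apply the surveyor's formula: 2A = Σ (x_i·y_{i+1} − x_{i+1}·y_i), indices taken mod 9.
A_1→A_2: (5)(-4) − (-5)(-8) = -60
A_2→A_3: (-5)(2) − (-4)(-4) = -26
A_3→A_4: (-4)(9) − (-7)(2) = -22
A_4→A_5: (-7)(14) − (-11)(9) = 1
A_5→A_6: (-11)(10) − (2)(14) = -138
A_6→A_7: (2)(12) − (9)(10) = -66
A_7→A_8: (9)(-4) − (13)(12) = -192
A_8→A_9: (13)(-1) − (6)(-4) = 11
A_9→A_1: (6)(-8) − (5)(-1) = -43
Σ = -535
Area = |Σ|/2 = 267.5.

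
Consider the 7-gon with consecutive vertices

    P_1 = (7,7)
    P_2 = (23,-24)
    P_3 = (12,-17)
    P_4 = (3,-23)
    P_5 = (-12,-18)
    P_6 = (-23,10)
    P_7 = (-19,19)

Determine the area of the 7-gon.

Σ = (-329) + (-103) + (-225) + (-330) + (-534) + (-247) + (-266) = -2034
Area = |Σ|/2 = 1017.

1017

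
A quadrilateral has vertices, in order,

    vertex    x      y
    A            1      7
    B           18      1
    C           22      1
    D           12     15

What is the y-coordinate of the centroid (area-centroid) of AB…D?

311/43

Apply the shoelace formula. First the cross-terms c_i = x_i·y_{i+1} − x_{i+1}·y_i:
  -125, -4, 318, 69  ⇒  2A = 258, A = 129.
Then Σ (y_i + y_{i+1})·c_i = 5598, so ȳ = 5598 / (6·129) = 311/43.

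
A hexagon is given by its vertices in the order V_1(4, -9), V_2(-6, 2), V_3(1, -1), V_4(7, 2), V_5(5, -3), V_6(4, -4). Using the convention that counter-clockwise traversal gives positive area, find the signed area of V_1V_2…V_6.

Apply the shoelace (surveyor's) formula: 2A = Σ (x_i·y_{i+1} − x_{i+1}·y_i), indices taken mod 6.
Σ = (-46) + (4) + (9) + (-31) + (-8) + (-20) = -92
Signed area = Σ/2 = -46 (negative ⇒ clockwise traversal).

-46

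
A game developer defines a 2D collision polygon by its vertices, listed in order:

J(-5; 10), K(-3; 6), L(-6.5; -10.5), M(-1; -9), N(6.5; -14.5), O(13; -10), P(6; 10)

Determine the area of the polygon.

307.5

Apply the shoelace formula: 2A = Σ (x_i·y_{i+1} − x_{i+1}·y_i), indices taken mod 7.
Σ = (0) + (70.5) + (48) + (73) + (123.5) + (190) + (110) = 615
Area = |Σ|/2 = 307.5.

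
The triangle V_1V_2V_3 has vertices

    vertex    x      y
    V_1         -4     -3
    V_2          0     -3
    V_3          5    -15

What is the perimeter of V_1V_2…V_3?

32

|V_1V_2| = √((4)² + (0)²) = √16 = 4
|V_2V_3| = √((5)² + (-12)²) = √169 = 13
|V_3V_1| = √((-9)² + (12)²) = √225 = 15
Perimeter = 4 + 13 + 15 = 32.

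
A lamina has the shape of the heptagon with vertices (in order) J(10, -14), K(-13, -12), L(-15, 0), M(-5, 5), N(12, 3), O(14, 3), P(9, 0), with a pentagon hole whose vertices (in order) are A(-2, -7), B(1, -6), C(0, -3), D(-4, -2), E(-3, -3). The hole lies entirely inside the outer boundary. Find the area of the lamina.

Outer boundary:
Σ = (-302) + (-180) + (-75) + (-75) + (-6) + (-27) + (-126) = -791
Area = |Σ|/2 = 395.5.
Hole:
A→B: (-2)(-6) − (1)(-7) = 19
B→C: (1)(-3) − (0)(-6) = -3
C→D: (0)(-2) − (-4)(-3) = -12
D→E: (-4)(-3) − (-3)(-2) = 6
E→A: (-3)(-7) − (-2)(-3) = 15
Σ = 25
Area = |Σ|/2 = 12.5.
Net area = 395.5 − 12.5 = 383.

383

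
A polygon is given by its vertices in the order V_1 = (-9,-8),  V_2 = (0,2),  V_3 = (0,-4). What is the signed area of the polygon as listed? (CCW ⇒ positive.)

-27

V_1→V_2: (-9)(2) − (0)(-8) = -18
V_2→V_3: (0)(-4) − (0)(2) = 0
V_3→V_1: (0)(-8) − (-9)(-4) = -36
Σ = -54
Signed area = Σ/2 = -27 (negative ⇒ clockwise traversal).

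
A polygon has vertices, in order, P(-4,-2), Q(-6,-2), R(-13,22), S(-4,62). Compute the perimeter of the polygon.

|PQ| = √((-2)² + (0)²) = √4 = 2
|QR| = √((-7)² + (24)²) = √625 = 25
|RS| = √((9)² + (40)²) = √1681 = 41
|SP| = √((0)² + (-64)²) = √4096 = 64
Perimeter = 2 + 25 + 41 + 64 = 132.

132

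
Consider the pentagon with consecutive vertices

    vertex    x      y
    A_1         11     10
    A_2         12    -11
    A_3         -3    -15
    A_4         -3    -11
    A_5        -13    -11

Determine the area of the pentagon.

Apply Gauss's area formula: 2A = Σ (x_i·y_{i+1} − x_{i+1}·y_i), indices taken mod 5.
A_1→A_2: (11)(-11) − (12)(10) = -241
A_2→A_3: (12)(-15) − (-3)(-11) = -213
A_3→A_4: (-3)(-11) − (-3)(-15) = -12
A_4→A_5: (-3)(-11) − (-13)(-11) = -110
A_5→A_1: (-13)(10) − (11)(-11) = -9
Σ = -585
Area = |Σ|/2 = 292.5.

292.5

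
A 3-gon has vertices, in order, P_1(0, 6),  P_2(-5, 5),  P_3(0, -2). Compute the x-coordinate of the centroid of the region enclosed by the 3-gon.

-5/3

Apply the shoelace formula. First the cross-terms c_i = x_i·y_{i+1} − x_{i+1}·y_i:
  30, 10, 0  ⇒  2A = 40, A = 20.
Then Σ (x_i + x_{i+1})·c_i = -200, so x̄ = -200 / (6·20) = -5/3.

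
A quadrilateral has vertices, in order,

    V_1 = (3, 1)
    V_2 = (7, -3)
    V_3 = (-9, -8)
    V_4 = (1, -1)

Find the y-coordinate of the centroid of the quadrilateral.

-44/13

Apply the surveyor's formula. First the cross-terms c_i = x_i·y_{i+1} − x_{i+1}·y_i:
  -16, -83, 17, 4  ⇒  2A = -78, A = -39.
Then Σ (y_i + y_{i+1})·c_i = 792, so ȳ = 792 / (6·(-39)) = -44/13.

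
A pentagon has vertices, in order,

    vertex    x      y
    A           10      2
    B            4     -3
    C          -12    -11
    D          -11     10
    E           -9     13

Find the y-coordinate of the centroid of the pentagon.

Apply Gauss's area formula. First the cross-terms c_i = x_i·y_{i+1} − x_{i+1}·y_i:
  -38, -80, -241, -53, -148  ⇒  2A = -560, A = -280.
Then Σ (y_i + y_{i+1})·c_i = -2040, so ȳ = -2040 / (6·(-280)) = 17/14.

17/14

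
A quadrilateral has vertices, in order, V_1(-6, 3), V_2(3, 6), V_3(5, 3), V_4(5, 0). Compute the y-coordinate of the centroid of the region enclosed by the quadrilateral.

3

Apply the shoelace (surveyor's) formula. First the cross-terms c_i = x_i·y_{i+1} − x_{i+1}·y_i:
  -45, -21, -15, 15  ⇒  2A = -66, A = -33.
Then Σ (y_i + y_{i+1})·c_i = -594, so ȳ = -594 / (6·(-33)) = 3.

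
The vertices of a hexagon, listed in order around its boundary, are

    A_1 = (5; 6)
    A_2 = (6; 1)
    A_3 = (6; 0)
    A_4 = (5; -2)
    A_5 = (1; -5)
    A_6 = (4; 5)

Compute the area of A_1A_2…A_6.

Cross-terms: -31, -6, -12, -23, 25, -1  ⇒  Σ = -48
Area = |Σ|/2 = 24.

24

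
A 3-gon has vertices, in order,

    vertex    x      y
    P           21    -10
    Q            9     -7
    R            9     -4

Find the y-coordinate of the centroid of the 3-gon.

-7

Apply the shoelace formula. First the cross-terms c_i = x_i·y_{i+1} − x_{i+1}·y_i:
  -57, 27, -6  ⇒  2A = -36, A = -18.
Then Σ (y_i + y_{i+1})·c_i = 756, so ȳ = 756 / (6·(-18)) = -7.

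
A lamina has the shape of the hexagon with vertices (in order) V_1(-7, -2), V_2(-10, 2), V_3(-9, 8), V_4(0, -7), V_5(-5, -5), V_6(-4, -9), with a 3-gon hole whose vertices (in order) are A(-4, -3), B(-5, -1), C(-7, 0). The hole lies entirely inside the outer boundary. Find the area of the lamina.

Outer boundary:
Cross-terms: -34, -62, 63, -35, 25, -55  ⇒  Σ = -98
Area = |Σ|/2 = 49.
Hole:
Apply the surveyor's formula: 2A = Σ (x_i·y_{i+1} − x_{i+1}·y_i), indices taken mod 3.
Cross-terms: -11, -7, 21  ⇒  Σ = 3
Area = |Σ|/2 = 1.5.
Net area = 49 − 1.5 = 47.5.

47.5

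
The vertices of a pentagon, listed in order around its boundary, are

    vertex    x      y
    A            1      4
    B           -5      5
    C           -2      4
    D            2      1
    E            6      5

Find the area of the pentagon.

Cross-terms: 25, -10, -10, 4, 19  ⇒  Σ = 28
Area = |Σ|/2 = 14.

14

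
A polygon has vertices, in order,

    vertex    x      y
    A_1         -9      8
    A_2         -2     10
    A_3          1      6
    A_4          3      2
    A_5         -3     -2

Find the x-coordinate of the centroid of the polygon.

Apply the surveyor's formula. First the cross-terms c_i = x_i·y_{i+1} − x_{i+1}·y_i:
  -74, -22, -16, 0, -42  ⇒  2A = -154, A = -77.
Then Σ (x_i + x_{i+1})·c_i = 1276, so x̄ = 1276 / (6·(-77)) = -58/21.

-58/21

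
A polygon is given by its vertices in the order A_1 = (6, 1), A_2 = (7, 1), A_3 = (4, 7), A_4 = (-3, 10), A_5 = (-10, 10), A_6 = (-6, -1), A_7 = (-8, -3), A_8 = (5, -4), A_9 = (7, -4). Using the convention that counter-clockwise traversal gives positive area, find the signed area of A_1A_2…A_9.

170.5

Σ = (-1) + (45) + (61) + (70) + (70) + (10) + (47) + (8) + (31) = 341
Signed area = Σ/2 = 170.5 (positive ⇒ counter-clockwise traversal).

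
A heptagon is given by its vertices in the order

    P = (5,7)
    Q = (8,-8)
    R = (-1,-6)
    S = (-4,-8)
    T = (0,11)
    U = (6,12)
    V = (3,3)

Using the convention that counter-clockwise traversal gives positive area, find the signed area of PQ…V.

Apply the surveyor's formula: 2A = Σ (x_i·y_{i+1} − x_{i+1}·y_i), indices taken mod 7.
Σ = (-96) + (-56) + (-16) + (-44) + (-66) + (-18) + (6) = -290
Signed area = Σ/2 = -145 (negative ⇒ clockwise traversal).

-145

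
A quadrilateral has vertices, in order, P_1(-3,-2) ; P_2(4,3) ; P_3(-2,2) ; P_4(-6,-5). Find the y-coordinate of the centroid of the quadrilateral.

Apply the surveyor's formula. First the cross-terms c_i = x_i·y_{i+1} − x_{i+1}·y_i:
  -1, 14, 22, -3  ⇒  2A = 32, A = 16.
Then Σ (y_i + y_{i+1})·c_i = 24, so ȳ = 24 / (6·16) = 0.25.

0.25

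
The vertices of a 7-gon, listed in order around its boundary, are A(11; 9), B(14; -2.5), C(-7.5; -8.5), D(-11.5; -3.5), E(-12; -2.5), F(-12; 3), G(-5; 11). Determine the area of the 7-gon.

362.5

Σ = (-153.5) + (-137.75) + (-71.5) + (-13.25) + (-66) + (-117) + (-166) = -725
Area = |Σ|/2 = 362.5.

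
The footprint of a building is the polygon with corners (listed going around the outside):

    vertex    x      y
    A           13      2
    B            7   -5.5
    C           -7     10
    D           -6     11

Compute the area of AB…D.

113

Apply the shoelace formula: 2A = Σ (x_i·y_{i+1} − x_{i+1}·y_i), indices taken mod 4.
Σ = (-85.5) + (31.5) + (-17) + (-155) = -226
Area = |Σ|/2 = 113.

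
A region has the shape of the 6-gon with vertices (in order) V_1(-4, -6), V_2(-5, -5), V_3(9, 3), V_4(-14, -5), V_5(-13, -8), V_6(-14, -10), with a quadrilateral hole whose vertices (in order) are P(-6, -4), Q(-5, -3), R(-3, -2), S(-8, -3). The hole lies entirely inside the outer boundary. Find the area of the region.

Outer boundary:
Apply the shoelace formula: 2A = Σ (x_i·y_{i+1} − x_{i+1}·y_i), indices taken mod 6.
Σ = (-10) + (30) + (-3) + (47) + (18) + (44) = 126
Area = |Σ|/2 = 63.
Hole:
Cross-terms: -2, 1, -7, 14  ⇒  Σ = 6
Area = |Σ|/2 = 3.
Net area = 63 − 3 = 60.

60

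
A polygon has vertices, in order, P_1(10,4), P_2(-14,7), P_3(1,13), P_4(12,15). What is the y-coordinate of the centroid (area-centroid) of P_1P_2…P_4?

Apply the shoelace (surveyor's) formula. First the cross-terms c_i = x_i·y_{i+1} − x_{i+1}·y_i:
  126, -189, -141, -102  ⇒  2A = -306, A = -153.
Then Σ (y_i + y_{i+1})·c_i = -8280, so ȳ = -8280 / (6·(-153)) = 460/51.

460/51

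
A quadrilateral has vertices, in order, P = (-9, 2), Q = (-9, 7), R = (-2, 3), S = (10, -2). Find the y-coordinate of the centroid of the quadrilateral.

Apply the shoelace (surveyor's) formula. First the cross-terms c_i = x_i·y_{i+1} − x_{i+1}·y_i:
  -45, -13, -26, 2  ⇒  2A = -82, A = -41.
Then Σ (y_i + y_{i+1})·c_i = -561, so ȳ = -561 / (6·(-41)) = 187/82.

187/82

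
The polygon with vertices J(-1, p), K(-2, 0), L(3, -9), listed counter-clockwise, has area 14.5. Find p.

4

Write out the shoelace sum; only the two edges meeting at J involve p:
2·Area = [(3·p − (-1)·(-9)) + ((-1)·0 − (-2)·p)] + 18
       = 5·p + 9 = 29
⇒ p = 4.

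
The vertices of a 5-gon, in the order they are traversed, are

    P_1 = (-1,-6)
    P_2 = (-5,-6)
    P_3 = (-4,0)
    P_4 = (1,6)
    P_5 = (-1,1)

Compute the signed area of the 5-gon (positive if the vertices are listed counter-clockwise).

-29

Σ = (-24) + (-24) + (-24) + (7) + (7) = -58
Signed area = Σ/2 = -29 (negative ⇒ clockwise traversal).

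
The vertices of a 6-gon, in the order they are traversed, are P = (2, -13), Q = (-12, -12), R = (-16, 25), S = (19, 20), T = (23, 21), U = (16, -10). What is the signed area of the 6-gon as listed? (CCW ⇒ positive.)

-1141

Σ = (-180) + (-492) + (-795) + (-61) + (-566) + (-188) = -2282
Signed area = Σ/2 = -1141 (negative ⇒ clockwise traversal).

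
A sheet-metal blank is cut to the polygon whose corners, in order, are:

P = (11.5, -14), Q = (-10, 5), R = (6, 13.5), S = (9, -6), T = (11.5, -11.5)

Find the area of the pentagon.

234.125

Apply the shoelace formula: 2A = Σ (x_i·y_{i+1} − x_{i+1}·y_i), indices taken mod 5.
Σ = (-82.5) + (-165) + (-157.5) + (-34.5) + (-28.75) = -468.25
Area = |Σ|/2 = 234.125.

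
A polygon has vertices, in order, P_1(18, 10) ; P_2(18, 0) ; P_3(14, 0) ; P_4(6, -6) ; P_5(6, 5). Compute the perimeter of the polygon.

|P_1P_2| = √((0)² + (-10)²) = √100 = 10
|P_2P_3| = √((-4)² + (0)²) = √16 = 4
|P_3P_4| = √((-8)² + (-6)²) = √100 = 10
|P_4P_5| = √((0)² + (11)²) = √121 = 11
|P_5P_1| = √((12)² + (5)²) = √169 = 13
Perimeter = 10 + 4 + 10 + 11 + 13 = 48.

48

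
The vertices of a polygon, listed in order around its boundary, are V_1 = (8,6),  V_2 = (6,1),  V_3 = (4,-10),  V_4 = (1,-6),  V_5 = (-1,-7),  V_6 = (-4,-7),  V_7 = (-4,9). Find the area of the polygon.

150

Apply the shoelace formula: 2A = Σ (x_i·y_{i+1} − x_{i+1}·y_i), indices taken mod 7.
Cross-terms: -28, -64, -14, -13, -21, -64, -96  ⇒  Σ = -300
Area = |Σ|/2 = 150.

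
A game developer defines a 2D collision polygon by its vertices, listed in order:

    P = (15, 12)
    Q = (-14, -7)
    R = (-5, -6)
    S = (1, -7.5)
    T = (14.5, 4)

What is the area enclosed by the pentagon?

191.125

Σ = (63) + (49) + (43.5) + (112.75) + (114) = 382.25
Area = |Σ|/2 = 191.125.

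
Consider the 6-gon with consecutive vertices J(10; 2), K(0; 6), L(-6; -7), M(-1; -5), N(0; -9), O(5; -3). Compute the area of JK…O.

106.5

Cross-terms: 60, 36, 23, 9, 45, 40  ⇒  Σ = 213
Area = |Σ|/2 = 106.5.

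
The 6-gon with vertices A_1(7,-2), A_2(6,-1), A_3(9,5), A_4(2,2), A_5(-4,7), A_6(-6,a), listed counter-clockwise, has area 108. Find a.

Write out the shoelace sum; only the two edges meeting at A_6 involve a:
2·Area = [((-4)·a − (-6)·7) + ((-6)·(-2) − 7·a)] + 74
       = -11·a + 128 = 216
⇒ a = -8.

-8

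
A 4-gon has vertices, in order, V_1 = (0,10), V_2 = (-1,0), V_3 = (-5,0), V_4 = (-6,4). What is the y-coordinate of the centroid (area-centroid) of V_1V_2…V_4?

82/21

Apply the surveyor's formula. First the cross-terms c_i = x_i·y_{i+1} − x_{i+1}·y_i:
  10, 0, -20, -60  ⇒  2A = -70, A = -35.
Then Σ (y_i + y_{i+1})·c_i = -820, so ȳ = -820 / (6·(-35)) = 82/21.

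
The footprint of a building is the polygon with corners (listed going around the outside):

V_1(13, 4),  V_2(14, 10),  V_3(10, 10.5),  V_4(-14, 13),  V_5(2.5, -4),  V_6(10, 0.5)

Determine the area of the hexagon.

Apply the surveyor's formula: 2A = Σ (x_i·y_{i+1} − x_{i+1}·y_i), indices taken mod 6.
V_1→V_2: (13)(10) − (14)(4) = 74
V_2→V_3: (14)(10.5) − (10)(10) = 47
V_3→V_4: (10)(13) − (-14)(10.5) = 277
V_4→V_5: (-14)(-4) − (2.5)(13) = 23.5
V_5→V_6: (2.5)(0.5) − (10)(-4) = 41.25
V_6→V_1: (10)(4) − (13)(0.5) = 33.5
Σ = 496.25
Area = |Σ|/2 = 248.125.

248.125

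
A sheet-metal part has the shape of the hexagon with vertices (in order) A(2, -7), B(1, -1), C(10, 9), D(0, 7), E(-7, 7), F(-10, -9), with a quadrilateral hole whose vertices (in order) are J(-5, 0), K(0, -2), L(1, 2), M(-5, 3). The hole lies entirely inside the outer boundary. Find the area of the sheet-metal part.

Outer boundary:
Σ = (5) + (19) + (70) + (49) + (133) + (88) = 364
Area = |Σ|/2 = 182.
Hole:
Apply the surveyor's formula: 2A = Σ (x_i·y_{i+1} − x_{i+1}·y_i), indices taken mod 4.
Σ = (10) + (2) + (13) + (15) = 40
Area = |Σ|/2 = 20.
Net area = 182 − 20 = 162.

162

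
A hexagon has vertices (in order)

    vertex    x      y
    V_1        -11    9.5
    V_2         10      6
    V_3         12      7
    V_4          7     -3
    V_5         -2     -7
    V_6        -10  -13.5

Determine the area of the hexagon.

Σ = (-161) + (-2) + (-85) + (-55) + (-43) + (-243.5) = -589.5
Area = |Σ|/2 = 294.75.

294.75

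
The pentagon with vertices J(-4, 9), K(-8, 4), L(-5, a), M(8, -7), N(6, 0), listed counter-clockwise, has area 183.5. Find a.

The doubled signed area Σ (x_i y_{i+1} − x_{i+1} y_i) is linear in a.
With a=0 it equals 207; the coefficient of a is -16 (from the two edges through L).
So -16·a + 207 = 2·183.5 = 367 ⇒ a = -10.

-10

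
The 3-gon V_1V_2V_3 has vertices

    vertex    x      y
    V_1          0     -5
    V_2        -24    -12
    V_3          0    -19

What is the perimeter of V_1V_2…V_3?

|V_1V_2| = √((-24)² + (-7)²) = √625 = 25
|V_2V_3| = √((24)² + (-7)²) = √625 = 25
|V_3V_1| = √((0)² + (14)²) = √196 = 14
Perimeter = 25 + 25 + 14 = 64.

64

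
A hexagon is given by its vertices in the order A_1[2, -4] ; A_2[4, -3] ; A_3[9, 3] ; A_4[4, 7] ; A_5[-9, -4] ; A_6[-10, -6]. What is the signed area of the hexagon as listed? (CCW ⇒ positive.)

106.5

Σ = (10) + (39) + (51) + (47) + (14) + (52) = 213
Signed area = Σ/2 = 106.5 (positive ⇒ counter-clockwise traversal).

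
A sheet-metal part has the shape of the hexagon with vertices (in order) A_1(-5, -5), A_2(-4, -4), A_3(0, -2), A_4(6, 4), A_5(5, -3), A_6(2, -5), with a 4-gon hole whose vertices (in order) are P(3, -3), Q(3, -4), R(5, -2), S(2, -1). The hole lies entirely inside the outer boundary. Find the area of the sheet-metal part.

32.5

Outer boundary:
Apply Gauss's area formula: 2A = Σ (x_i·y_{i+1} − x_{i+1}·y_i), indices taken mod 6.
Σ = (0) + (8) + (12) + (-38) + (-19) + (-35) = -72
Area = |Σ|/2 = 36.
Hole:
Apply Gauss's area formula: 2A = Σ (x_i·y_{i+1} − x_{i+1}·y_i), indices taken mod 4.
Cross-terms: -3, 14, -1, -3  ⇒  Σ = 7
Area = |Σ|/2 = 3.5.
Net area = 36 − 3.5 = 32.5.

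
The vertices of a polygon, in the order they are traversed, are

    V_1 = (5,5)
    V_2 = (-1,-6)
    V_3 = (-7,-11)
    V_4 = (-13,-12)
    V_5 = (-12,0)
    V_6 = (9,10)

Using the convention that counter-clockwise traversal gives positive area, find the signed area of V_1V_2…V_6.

-192

Σ = (-25) + (-31) + (-59) + (-144) + (-120) + (-5) = -384
Signed area = Σ/2 = -192 (negative ⇒ clockwise traversal).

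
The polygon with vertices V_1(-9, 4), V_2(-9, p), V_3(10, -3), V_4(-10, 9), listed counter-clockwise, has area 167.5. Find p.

-9

The doubled signed area Σ (x_i y_{i+1} − x_{i+1} y_i) is linear in p.
With p=0 it equals 164; the coefficient of p is -19 (from the two edges through V_2).
So -19·p + 164 = 2·167.5 = 335 ⇒ p = -9.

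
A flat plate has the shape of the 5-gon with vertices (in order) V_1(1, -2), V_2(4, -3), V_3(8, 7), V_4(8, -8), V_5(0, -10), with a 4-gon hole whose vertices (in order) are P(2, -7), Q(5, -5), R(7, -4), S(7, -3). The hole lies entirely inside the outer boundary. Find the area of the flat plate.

Outer boundary:
Cross-terms: 5, 52, -120, -80, 10  ⇒  Σ = -133
Area = |Σ|/2 = 66.5.
Hole:
Apply the shoelace (surveyor's) formula: 2A = Σ (x_i·y_{i+1} − x_{i+1}·y_i), indices taken mod 4.
Σ = (25) + (15) + (7) + (-43) = 4
Area = |Σ|/2 = 2.
Net area = 66.5 − 2 = 64.5.

64.5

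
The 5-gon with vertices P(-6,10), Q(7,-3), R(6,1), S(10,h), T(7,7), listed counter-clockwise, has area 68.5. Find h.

8

The doubled signed area Σ (x_i y_{i+1} − x_{i+1} y_i) is linear in h.
With h=0 it equals 145; the coefficient of h is -1 (from the two edges through S).
So -1·h + 145 = 2·68.5 = 137 ⇒ h = 8.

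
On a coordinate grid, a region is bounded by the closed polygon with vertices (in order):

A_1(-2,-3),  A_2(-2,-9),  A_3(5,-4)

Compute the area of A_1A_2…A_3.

Σ = (12) + (53) + (-23) = 42
Area = |Σ|/2 = 21.

21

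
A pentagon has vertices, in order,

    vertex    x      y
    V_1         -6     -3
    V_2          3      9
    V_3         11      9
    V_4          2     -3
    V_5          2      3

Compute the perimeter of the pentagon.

|V_1V_2| = √((9)² + (12)²) = √225 = 15
|V_2V_3| = √((8)² + (0)²) = √64 = 8
|V_3V_4| = √((-9)² + (-12)²) = √225 = 15
|V_4V_5| = √((0)² + (6)²) = √36 = 6
|V_5V_1| = √((-8)² + (-6)²) = √100 = 10
Perimeter = 15 + 8 + 15 + 6 + 10 = 54.

54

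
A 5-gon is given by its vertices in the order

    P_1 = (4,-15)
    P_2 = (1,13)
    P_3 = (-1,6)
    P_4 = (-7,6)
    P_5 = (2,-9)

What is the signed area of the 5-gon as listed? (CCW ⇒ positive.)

89.5

Cross-terms: 67, 19, 36, 51, 6  ⇒  Σ = 179
Signed area = Σ/2 = 89.5 (positive ⇒ counter-clockwise traversal).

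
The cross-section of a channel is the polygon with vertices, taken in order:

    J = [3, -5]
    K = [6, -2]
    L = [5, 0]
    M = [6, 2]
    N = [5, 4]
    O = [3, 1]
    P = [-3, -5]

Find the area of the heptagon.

Apply the surveyor's formula: 2A = Σ (x_i·y_{i+1} − x_{i+1}·y_i), indices taken mod 7.
Cross-terms: 24, 10, 10, 14, -7, -12, 30  ⇒  Σ = 69
Area = |Σ|/2 = 34.5.

34.5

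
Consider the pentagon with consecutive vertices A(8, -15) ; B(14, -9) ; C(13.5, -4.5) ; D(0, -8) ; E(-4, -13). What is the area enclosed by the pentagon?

110.25

Apply the shoelace formula: 2A = Σ (x_i·y_{i+1} − x_{i+1}·y_i), indices taken mod 5.
A→B: (8)(-9) − (14)(-15) = 138
B→C: (14)(-4.5) − (13.5)(-9) = 58.5
C→D: (13.5)(-8) − (0)(-4.5) = -108
D→E: (0)(-13) − (-4)(-8) = -32
E→A: (-4)(-15) − (8)(-13) = 164
Σ = 220.5
Area = |Σ|/2 = 110.25.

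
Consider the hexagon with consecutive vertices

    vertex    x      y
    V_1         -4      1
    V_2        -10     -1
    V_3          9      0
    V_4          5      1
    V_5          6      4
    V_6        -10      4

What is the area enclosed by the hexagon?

Σ = (14) + (9) + (9) + (14) + (64) + (6) = 116
Area = |Σ|/2 = 58.

58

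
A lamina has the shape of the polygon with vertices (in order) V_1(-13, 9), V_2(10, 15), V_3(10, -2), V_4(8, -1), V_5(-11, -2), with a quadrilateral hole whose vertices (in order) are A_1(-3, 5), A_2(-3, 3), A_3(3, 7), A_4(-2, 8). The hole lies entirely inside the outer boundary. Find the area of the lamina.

286.5

Outer boundary:
Apply the shoelace formula: 2A = Σ (x_i·y_{i+1} − x_{i+1}·y_i), indices taken mod 5.
Cross-terms: -285, -170, 6, -27, -125  ⇒  Σ = -601
Area = |Σ|/2 = 300.5.
Hole:
Apply the shoelace (surveyor's) formula: 2A = Σ (x_i·y_{i+1} − x_{i+1}·y_i), indices taken mod 4.
Σ = (6) + (-30) + (38) + (14) = 28
Area = |Σ|/2 = 14.
Net area = 300.5 − 14 = 286.5.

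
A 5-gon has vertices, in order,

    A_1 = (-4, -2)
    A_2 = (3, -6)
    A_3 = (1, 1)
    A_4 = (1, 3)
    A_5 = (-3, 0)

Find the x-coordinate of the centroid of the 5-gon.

-25/84

Apply the shoelace (surveyor's) formula. First the cross-terms c_i = x_i·y_{i+1} − x_{i+1}·y_i:
  30, 9, 2, 9, 6  ⇒  2A = 56, A = 28.
Then Σ (x_i + x_{i+1})·c_i = -50, so x̄ = -50 / (6·28) = -25/84.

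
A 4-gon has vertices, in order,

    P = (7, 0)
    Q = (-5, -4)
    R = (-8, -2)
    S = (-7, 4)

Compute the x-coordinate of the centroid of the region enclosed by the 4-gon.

Apply Gauss's area formula. First the cross-terms c_i = x_i·y_{i+1} − x_{i+1}·y_i:
  -28, -22, -46, -28  ⇒  2A = -124, A = -62.
Then Σ (x_i + x_{i+1})·c_i = 920, so x̄ = 920 / (6·(-62)) = -230/93.

-230/93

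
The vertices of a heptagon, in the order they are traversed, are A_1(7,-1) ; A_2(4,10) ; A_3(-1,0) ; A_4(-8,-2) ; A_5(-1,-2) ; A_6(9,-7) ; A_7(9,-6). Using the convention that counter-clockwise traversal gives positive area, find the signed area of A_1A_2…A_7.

Apply the shoelace formula: 2A = Σ (x_i·y_{i+1} − x_{i+1}·y_i), indices taken mod 7.
Σ = (74) + (10) + (2) + (14) + (25) + (9) + (33) = 167
Signed area = Σ/2 = 83.5 (positive ⇒ counter-clockwise traversal).

83.5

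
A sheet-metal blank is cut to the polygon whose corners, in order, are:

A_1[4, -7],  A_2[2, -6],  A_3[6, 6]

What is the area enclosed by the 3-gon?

Apply the shoelace formula: 2A = Σ (x_i·y_{i+1} − x_{i+1}·y_i), indices taken mod 3.
A_1→A_2: (4)(-6) − (2)(-7) = -10
A_2→A_3: (2)(6) − (6)(-6) = 48
A_3→A_1: (6)(-7) − (4)(6) = -66
Σ = -28
Area = |Σ|/2 = 14.

14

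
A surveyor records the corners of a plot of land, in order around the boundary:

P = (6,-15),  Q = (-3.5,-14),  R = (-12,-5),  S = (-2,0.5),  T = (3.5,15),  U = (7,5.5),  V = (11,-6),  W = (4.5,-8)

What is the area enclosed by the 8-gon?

Σ = (-136.5) + (-150.5) + (-16) + (-31.75) + (-85.75) + (-102.5) + (-61) + (-19.5) = -603.5
Area = |Σ|/2 = 301.75.

301.75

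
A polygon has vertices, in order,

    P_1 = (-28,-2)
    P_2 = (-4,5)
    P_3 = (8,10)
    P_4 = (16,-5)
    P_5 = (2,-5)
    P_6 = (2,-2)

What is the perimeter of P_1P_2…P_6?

102

|P_1P_2| = √((24)² + (7)²) = √625 = 25
|P_2P_3| = √((12)² + (5)²) = √169 = 13
|P_3P_4| = √((8)² + (-15)²) = √289 = 17
|P_4P_5| = √((-14)² + (0)²) = √196 = 14
|P_5P_6| = √((0)² + (3)²) = √9 = 3
|P_6P_1| = √((-30)² + (0)²) = √900 = 30
Perimeter = 25 + 13 + 17 + 14 + 3 + 30 = 102.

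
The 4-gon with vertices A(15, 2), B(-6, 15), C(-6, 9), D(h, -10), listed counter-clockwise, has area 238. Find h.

Write out the shoelace sum; only the two edges meeting at D involve h:
2·Area = [((-6)·(-10) − h·9) + (h·2 − 15·(-10))] + 273
       = -7·h + 483 = 476
⇒ h = 1.

1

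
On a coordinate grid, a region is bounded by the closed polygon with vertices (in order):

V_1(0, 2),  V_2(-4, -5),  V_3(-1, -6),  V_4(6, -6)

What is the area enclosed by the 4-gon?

40.5

Σ = (8) + (19) + (42) + (12) = 81
Area = |Σ|/2 = 40.5.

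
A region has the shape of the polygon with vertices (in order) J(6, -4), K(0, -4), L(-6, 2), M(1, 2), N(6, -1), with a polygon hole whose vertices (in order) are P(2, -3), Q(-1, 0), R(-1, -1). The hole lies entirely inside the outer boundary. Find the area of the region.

45

Outer boundary:
Σ = (-24) + (-24) + (-14) + (-13) + (-18) = -93
Area = |Σ|/2 = 46.5.
Hole:
Apply Gauss's area formula: 2A = Σ (x_i·y_{i+1} − x_{i+1}·y_i), indices taken mod 3.
Cross-terms: -3, 1, 5  ⇒  Σ = 3
Area = |Σ|/2 = 1.5.
Net area = 46.5 − 1.5 = 45.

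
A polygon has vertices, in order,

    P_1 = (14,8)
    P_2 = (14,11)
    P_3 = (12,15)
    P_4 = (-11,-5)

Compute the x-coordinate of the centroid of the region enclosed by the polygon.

Apply the shoelace (surveyor's) formula. First the cross-terms c_i = x_i·y_{i+1} − x_{i+1}·y_i:
  42, 78, 105, -18  ⇒  2A = 207, A = 103.5.
Then Σ (x_i + x_{i+1})·c_i = 3255, so x̄ = 3255 / (6·103.5) = 1085/207.

1085/207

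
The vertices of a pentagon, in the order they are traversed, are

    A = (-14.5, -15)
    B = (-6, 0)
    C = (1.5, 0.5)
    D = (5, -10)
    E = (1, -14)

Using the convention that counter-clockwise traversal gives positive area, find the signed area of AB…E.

Apply the shoelace formula: 2A = Σ (x_i·y_{i+1} − x_{i+1}·y_i), indices taken mod 5.
Σ = (-90) + (-3) + (-17.5) + (-60) + (-218) = -388.5
Signed area = Σ/2 = -194.25 (negative ⇒ clockwise traversal).

-194.25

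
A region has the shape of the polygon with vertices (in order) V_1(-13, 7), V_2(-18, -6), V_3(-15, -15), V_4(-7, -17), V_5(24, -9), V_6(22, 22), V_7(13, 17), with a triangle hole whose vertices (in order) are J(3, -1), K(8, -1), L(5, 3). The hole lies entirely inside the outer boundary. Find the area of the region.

Outer boundary:
Apply the shoelace (surveyor's) formula: 2A = Σ (x_i·y_{i+1} − x_{i+1}·y_i), indices taken mod 7.
V_1→V_2: (-13)(-6) − (-18)(7) = 204
V_2→V_3: (-18)(-15) − (-15)(-6) = 180
V_3→V_4: (-15)(-17) − (-7)(-15) = 150
V_4→V_5: (-7)(-9) − (24)(-17) = 471
V_5→V_6: (24)(22) − (22)(-9) = 726
V_6→V_7: (22)(17) − (13)(22) = 88
V_7→V_1: (13)(7) − (-13)(17) = 312
Σ = 2131
Area = |Σ|/2 = 1065.5.
Hole:
Apply the shoelace formula: 2A = Σ (x_i·y_{i+1} − x_{i+1}·y_i), indices taken mod 3.
Cross-terms: 5, 29, -14  ⇒  Σ = 20
Area = |Σ|/2 = 10.
Net area = 1065.5 − 10 = 1055.5.

1055.5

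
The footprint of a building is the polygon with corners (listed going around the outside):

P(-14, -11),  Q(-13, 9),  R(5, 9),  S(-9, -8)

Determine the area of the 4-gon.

201.5

Apply the surveyor's formula: 2A = Σ (x_i·y_{i+1} − x_{i+1}·y_i), indices taken mod 4.
P→Q: (-14)(9) − (-13)(-11) = -269
Q→R: (-13)(9) − (5)(9) = -162
R→S: (5)(-8) − (-9)(9) = 41
S→P: (-9)(-11) − (-14)(-8) = -13
Σ = -403
Area = |Σ|/2 = 201.5.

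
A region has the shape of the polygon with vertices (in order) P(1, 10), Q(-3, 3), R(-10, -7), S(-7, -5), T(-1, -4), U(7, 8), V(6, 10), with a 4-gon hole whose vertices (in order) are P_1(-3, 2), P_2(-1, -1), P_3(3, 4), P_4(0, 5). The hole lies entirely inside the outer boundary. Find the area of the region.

Outer boundary:
Σ = (33) + (51) + (1) + (23) + (20) + (22) + (50) = 200
Area = |Σ|/2 = 100.
Hole:
P_1→P_2: (-3)(-1) − (-1)(2) = 5
P_2→P_3: (-1)(4) − (3)(-1) = -1
P_3→P_4: (3)(5) − (0)(4) = 15
P_4→P_1: (0)(2) − (-3)(5) = 15
Σ = 34
Area = |Σ|/2 = 17.
Net area = 100 − 17 = 83.

83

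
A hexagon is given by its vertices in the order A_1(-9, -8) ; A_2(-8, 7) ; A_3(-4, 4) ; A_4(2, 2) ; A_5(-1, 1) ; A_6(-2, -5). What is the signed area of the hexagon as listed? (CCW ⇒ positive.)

-82.5

Apply the shoelace (surveyor's) formula: 2A = Σ (x_i·y_{i+1} − x_{i+1}·y_i), indices taken mod 6.
Σ = (-127) + (-4) + (-16) + (4) + (7) + (-29) = -165
Signed area = Σ/2 = -82.5 (negative ⇒ clockwise traversal).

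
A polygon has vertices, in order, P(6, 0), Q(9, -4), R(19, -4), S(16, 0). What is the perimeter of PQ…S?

30

|PQ| = √((3)² + (-4)²) = √25 = 5
|QR| = √((10)² + (0)²) = √100 = 10
|RS| = √((-3)² + (4)²) = √25 = 5
|SP| = √((-10)² + (0)²) = √100 = 10
Perimeter = 5 + 10 + 5 + 10 = 30.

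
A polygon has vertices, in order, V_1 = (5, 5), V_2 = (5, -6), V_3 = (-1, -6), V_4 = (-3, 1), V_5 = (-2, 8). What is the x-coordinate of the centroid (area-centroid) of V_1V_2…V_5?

Apply the surveyor's formula. First the cross-terms c_i = x_i·y_{i+1} − x_{i+1}·y_i:
  -55, -36, -19, -22, -50  ⇒  2A = -182, A = -91.
Then Σ (x_i + x_{i+1})·c_i = -658, so x̄ = -658 / (6·(-91)) = 47/39.

47/39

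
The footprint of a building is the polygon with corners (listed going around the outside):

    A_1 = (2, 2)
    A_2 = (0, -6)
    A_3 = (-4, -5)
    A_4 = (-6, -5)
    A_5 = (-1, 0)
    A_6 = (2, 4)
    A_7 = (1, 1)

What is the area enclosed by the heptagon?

Apply the shoelace formula: 2A = Σ (x_i·y_{i+1} − x_{i+1}·y_i), indices taken mod 7.
Σ = (-12) + (-24) + (-10) + (-5) + (-4) + (-2) + (0) = -57
Area = |Σ|/2 = 28.5.

28.5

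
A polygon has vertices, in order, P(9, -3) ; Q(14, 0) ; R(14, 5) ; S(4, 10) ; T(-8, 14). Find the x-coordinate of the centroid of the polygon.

Apply Gauss's area formula. First the cross-terms c_i = x_i·y_{i+1} − x_{i+1}·y_i:
  42, 70, 120, 136, -102  ⇒  2A = 266, A = 133.
Then Σ (x_i + x_{i+1})·c_i = 4440, so x̄ = 4440 / (6·133) = 740/133.

740/133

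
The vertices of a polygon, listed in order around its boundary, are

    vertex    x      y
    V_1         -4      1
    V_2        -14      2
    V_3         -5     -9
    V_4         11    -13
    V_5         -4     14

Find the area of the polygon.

230

V_1→V_2: (-4)(2) − (-14)(1) = 6
V_2→V_3: (-14)(-9) − (-5)(2) = 136
V_3→V_4: (-5)(-13) − (11)(-9) = 164
V_4→V_5: (11)(14) − (-4)(-13) = 102
V_5→V_1: (-4)(1) − (-4)(14) = 52
Σ = 460
Area = |Σ|/2 = 230.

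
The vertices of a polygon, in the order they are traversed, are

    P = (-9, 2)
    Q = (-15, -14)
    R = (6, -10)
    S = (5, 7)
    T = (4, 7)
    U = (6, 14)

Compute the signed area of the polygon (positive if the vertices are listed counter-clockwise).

Σ = (156) + (234) + (92) + (7) + (14) + (138) = 641
Signed area = Σ/2 = 320.5 (positive ⇒ counter-clockwise traversal).

320.5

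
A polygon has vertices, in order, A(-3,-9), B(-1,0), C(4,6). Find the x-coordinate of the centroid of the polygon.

0

Apply the shoelace formula. First the cross-terms c_i = x_i·y_{i+1} − x_{i+1}·y_i:
  -9, -6, -18  ⇒  2A = -33, A = -16.5.
Then Σ (x_i + x_{i+1})·c_i = 0, so x̄ = 0 / (6·(-16.5)) = 0.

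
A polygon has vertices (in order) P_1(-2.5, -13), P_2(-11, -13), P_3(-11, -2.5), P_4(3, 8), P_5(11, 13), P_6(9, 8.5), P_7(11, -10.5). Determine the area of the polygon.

368.125

P_1→P_2: (-2.5)(-13) − (-11)(-13) = -110.5
P_2→P_3: (-11)(-2.5) − (-11)(-13) = -115.5
P_3→P_4: (-11)(8) − (3)(-2.5) = -80.5
P_4→P_5: (3)(13) − (11)(8) = -49
P_5→P_6: (11)(8.5) − (9)(13) = -23.5
P_6→P_7: (9)(-10.5) − (11)(8.5) = -188
P_7→P_1: (11)(-13) − (-2.5)(-10.5) = -169.25
Σ = -736.25
Area = |Σ|/2 = 368.125.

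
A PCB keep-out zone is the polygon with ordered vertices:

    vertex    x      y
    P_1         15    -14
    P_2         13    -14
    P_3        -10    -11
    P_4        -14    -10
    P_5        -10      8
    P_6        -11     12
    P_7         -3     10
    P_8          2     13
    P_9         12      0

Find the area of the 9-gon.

Apply the shoelace formula: 2A = Σ (x_i·y_{i+1} − x_{i+1}·y_i), indices taken mod 9.
Σ = (-28) + (-283) + (-54) + (-212) + (-32) + (-74) + (-59) + (-156) + (-168) = -1066
Area = |Σ|/2 = 533.

533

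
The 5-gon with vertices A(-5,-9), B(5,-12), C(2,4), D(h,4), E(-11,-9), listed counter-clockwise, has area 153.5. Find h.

Write out the shoelace sum; only the two edges meeting at D involve h:
2·Area = [(2·4 − h·4) + (h·(-9) − (-11)·4)] + 203
       = -13·h + 255 = 307
⇒ h = -4.

-4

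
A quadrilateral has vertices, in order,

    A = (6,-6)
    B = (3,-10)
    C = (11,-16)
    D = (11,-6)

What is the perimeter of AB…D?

|AB| = √((-3)² + (-4)²) = √25 = 5
|BC| = √((8)² + (-6)²) = √100 = 10
|CD| = √((0)² + (10)²) = √100 = 10
|DA| = √((-5)² + (0)²) = √25 = 5
Perimeter = 5 + 10 + 10 + 5 = 30.

30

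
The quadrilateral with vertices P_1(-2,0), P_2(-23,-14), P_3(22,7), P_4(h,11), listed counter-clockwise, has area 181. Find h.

11

Write out the shoelace sum; only the two edges meeting at P_4 involve h:
2·Area = [(22·11 − h·7) + (h·0 − (-2)·11)] + 175
       = -7·h + 439 = 362
⇒ h = 11.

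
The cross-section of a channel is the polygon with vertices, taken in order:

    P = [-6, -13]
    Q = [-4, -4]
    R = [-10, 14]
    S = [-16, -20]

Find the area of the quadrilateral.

194

Apply the shoelace formula: 2A = Σ (x_i·y_{i+1} − x_{i+1}·y_i), indices taken mod 4.
Cross-terms: -28, -96, 424, 88  ⇒  Σ = 388
Area = |Σ|/2 = 194.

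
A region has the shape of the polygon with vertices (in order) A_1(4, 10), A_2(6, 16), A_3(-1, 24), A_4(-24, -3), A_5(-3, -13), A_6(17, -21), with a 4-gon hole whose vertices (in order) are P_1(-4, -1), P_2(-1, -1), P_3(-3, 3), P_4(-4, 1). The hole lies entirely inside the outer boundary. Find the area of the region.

Outer boundary:
Apply the shoelace formula: 2A = Σ (x_i·y_{i+1} − x_{i+1}·y_i), indices taken mod 6.
A_1→A_2: (4)(16) − (6)(10) = 4
A_2→A_3: (6)(24) − (-1)(16) = 160
A_3→A_4: (-1)(-3) − (-24)(24) = 579
A_4→A_5: (-24)(-13) − (-3)(-3) = 303
A_5→A_6: (-3)(-21) − (17)(-13) = 284
A_6→A_1: (17)(10) − (4)(-21) = 254
Σ = 1584
Area = |Σ|/2 = 792.
Hole:
Apply the surveyor's formula: 2A = Σ (x_i·y_{i+1} − x_{i+1}·y_i), indices taken mod 4.
P_1→P_2: (-4)(-1) − (-1)(-1) = 3
P_2→P_3: (-1)(3) − (-3)(-1) = -6
P_3→P_4: (-3)(1) − (-4)(3) = 9
P_4→P_1: (-4)(-1) − (-4)(1) = 8
Σ = 14
Area = |Σ|/2 = 7.
Net area = 792 − 7 = 785.

785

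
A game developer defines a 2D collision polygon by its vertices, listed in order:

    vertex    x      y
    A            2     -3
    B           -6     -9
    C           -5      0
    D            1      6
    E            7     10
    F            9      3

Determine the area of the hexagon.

Apply the surveyor's formula: 2A = Σ (x_i·y_{i+1} − x_{i+1}·y_i), indices taken mod 6.
Cross-terms: -36, -45, -30, -32, -69, -33  ⇒  Σ = -245
Area = |Σ|/2 = 122.5.

122.5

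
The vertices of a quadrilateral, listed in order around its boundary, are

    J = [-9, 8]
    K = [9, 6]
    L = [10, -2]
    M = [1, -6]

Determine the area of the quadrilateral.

Apply Gauss's area formula: 2A = Σ (x_i·y_{i+1} − x_{i+1}·y_i), indices taken mod 4.
Σ = (-126) + (-78) + (-58) + (-46) = -308
Area = |Σ|/2 = 154.

154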